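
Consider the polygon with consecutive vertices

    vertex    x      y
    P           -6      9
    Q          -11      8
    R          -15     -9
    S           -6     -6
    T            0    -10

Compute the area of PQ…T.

Apply the shoelace formula: 2A = Σ (x_i·y_{i+1} − x_{i+1}·y_i), indices taken mod 5.
Σ = (51) + (219) + (36) + (60) + (-60) = 306
Area = |Σ|/2 = 153.

153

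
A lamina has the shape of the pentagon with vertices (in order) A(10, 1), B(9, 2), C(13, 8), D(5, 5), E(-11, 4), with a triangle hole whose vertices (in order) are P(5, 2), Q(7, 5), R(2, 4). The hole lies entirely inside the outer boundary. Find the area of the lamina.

46.5

Outer boundary:
Apply Gauss's area formula: 2A = Σ (x_i·y_{i+1} − x_{i+1}·y_i), indices taken mod 5.
Σ = (11) + (46) + (25) + (75) + (-51) = 106
Area = |Σ|/2 = 53.
Hole:
Apply the shoelace (surveyor's) formula: 2A = Σ (x_i·y_{i+1} − x_{i+1}·y_i), indices taken mod 3.
Σ = (11) + (18) + (-16) = 13
Area = |Σ|/2 = 6.5.
Net area = 53 − 6.5 = 46.5.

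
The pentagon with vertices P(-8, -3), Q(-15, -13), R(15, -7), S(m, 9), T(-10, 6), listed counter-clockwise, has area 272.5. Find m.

-9

Write out the shoelace sum; only the two edges meeting at S involve m:
2·Area = [(15·9 − m·(-7)) + (m·6 − (-10)·9)] + 437
       = 13·m + 662 = 545
⇒ m = -9.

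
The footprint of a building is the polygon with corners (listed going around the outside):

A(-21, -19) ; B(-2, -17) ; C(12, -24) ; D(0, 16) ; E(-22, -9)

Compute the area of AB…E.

672

Apply the shoelace (surveyor's) formula: 2A = Σ (x_i·y_{i+1} − x_{i+1}·y_i), indices taken mod 5.
Cross-terms: 319, 252, 192, 352, 229  ⇒  Σ = 1344
Area = |Σ|/2 = 672.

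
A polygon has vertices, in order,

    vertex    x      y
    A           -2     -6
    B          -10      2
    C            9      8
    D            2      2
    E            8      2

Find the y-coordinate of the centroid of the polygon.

Apply the shoelace formula. First the cross-terms c_i = x_i·y_{i+1} − x_{i+1}·y_i:
  -64, -98, 2, -12, -44  ⇒  2A = -216, A = -108.
Then Σ (y_i + y_{i+1})·c_i = -576, so ȳ = -576 / (6·(-108)) = 8/9.

8/9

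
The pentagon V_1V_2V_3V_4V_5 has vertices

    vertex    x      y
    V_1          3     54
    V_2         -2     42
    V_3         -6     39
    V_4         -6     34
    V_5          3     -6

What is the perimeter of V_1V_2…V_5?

124

|V_1V_2| = √((-5)² + (-12)²) = √169 = 13
|V_2V_3| = √((-4)² + (-3)²) = √25 = 5
|V_3V_4| = √((0)² + (-5)²) = √25 = 5
|V_4V_5| = √((9)² + (-40)²) = √1681 = 41
|V_5V_1| = √((0)² + (60)²) = √3600 = 60
Perimeter = 13 + 5 + 5 + 41 + 60 = 124.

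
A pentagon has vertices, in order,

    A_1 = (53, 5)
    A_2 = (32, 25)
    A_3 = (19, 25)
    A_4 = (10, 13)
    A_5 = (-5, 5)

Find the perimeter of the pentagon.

132

|A_1A_2| = √((-21)² + (20)²) = √841 = 29
|A_2A_3| = √((-13)² + (0)²) = √169 = 13
|A_3A_4| = √((-9)² + (-12)²) = √225 = 15
|A_4A_5| = √((-15)² + (-8)²) = √289 = 17
|A_5A_1| = √((58)² + (0)²) = √3364 = 58
Perimeter = 29 + 13 + 15 + 17 + 58 = 132.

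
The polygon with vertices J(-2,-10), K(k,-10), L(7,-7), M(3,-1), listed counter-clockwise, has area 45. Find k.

6

The doubled signed area Σ (x_i y_{i+1} − x_{i+1} y_i) is linear in k.
With k=0 it equals 72; the coefficient of k is 3 (from the two edges through K).
So 3·k + 72 = 2·45 = 90 ⇒ k = 6.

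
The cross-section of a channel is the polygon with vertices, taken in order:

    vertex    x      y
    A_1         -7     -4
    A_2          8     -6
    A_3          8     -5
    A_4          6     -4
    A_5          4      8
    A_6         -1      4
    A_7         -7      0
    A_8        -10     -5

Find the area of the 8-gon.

118

Apply the shoelace (surveyor's) formula: 2A = Σ (x_i·y_{i+1} − x_{i+1}·y_i), indices taken mod 8.
Σ = (74) + (8) + (-2) + (64) + (24) + (28) + (35) + (5) = 236
Area = |Σ|/2 = 118.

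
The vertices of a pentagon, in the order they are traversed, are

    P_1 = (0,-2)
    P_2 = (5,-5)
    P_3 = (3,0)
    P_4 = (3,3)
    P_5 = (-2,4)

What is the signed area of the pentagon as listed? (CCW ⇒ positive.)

Apply the surveyor's formula: 2A = Σ (x_i·y_{i+1} − x_{i+1}·y_i), indices taken mod 5.
Σ = (10) + (15) + (9) + (18) + (4) = 56
Signed area = Σ/2 = 28 (positive ⇒ counter-clockwise traversal).

28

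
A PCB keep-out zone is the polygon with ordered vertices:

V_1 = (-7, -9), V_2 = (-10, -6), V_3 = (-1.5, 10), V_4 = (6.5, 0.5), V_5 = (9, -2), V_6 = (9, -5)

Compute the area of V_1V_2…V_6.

191.625

Apply the surveyor's formula: 2A = Σ (x_i·y_{i+1} − x_{i+1}·y_i), indices taken mod 6.
Cross-terms: -48, -109, -65.75, -17.5, -27, -116  ⇒  Σ = -383.25
Area = |Σ|/2 = 191.625.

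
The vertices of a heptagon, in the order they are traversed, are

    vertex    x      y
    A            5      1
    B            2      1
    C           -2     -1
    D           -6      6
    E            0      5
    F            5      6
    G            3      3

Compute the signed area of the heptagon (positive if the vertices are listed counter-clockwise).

Apply the shoelace (surveyor's) formula: 2A = Σ (x_i·y_{i+1} − x_{i+1}·y_i), indices taken mod 7.
Σ = (3) + (0) + (-18) + (-30) + (-25) + (-3) + (-12) = -85
Signed area = Σ/2 = -42.5 (negative ⇒ clockwise traversal).

-42.5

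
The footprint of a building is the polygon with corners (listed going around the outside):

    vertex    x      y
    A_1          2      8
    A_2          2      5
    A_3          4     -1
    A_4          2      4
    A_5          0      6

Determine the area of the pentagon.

5

Σ = (-6) + (-22) + (18) + (12) + (-12) = -10
Area = |Σ|/2 = 5.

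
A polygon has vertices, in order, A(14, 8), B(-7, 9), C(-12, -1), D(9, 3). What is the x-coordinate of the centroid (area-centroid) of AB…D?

Apply the shoelace (surveyor's) formula. First the cross-terms c_i = x_i·y_{i+1} − x_{i+1}·y_i:
  182, 115, -27, 30  ⇒  2A = 300, A = 150.
Then Σ (x_i + x_{i+1})·c_i = -140, so x̄ = -140 / (6·150) = -7/45.

-7/45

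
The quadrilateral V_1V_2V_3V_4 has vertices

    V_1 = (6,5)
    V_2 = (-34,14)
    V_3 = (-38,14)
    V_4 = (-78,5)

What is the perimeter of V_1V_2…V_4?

|V_1V_2| = √((-40)² + (9)²) = √1681 = 41
|V_2V_3| = √((-4)² + (0)²) = √16 = 4
|V_3V_4| = √((-40)² + (-9)²) = √1681 = 41
|V_4V_1| = √((84)² + (0)²) = √7056 = 84
Perimeter = 41 + 4 + 41 + 84 = 170.

170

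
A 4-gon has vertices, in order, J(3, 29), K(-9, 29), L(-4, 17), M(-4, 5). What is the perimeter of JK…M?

|JK| = √((-12)² + (0)²) = √144 = 12
|KL| = √((5)² + (-12)²) = √169 = 13
|LM| = √((0)² + (-12)²) = √144 = 12
|MJ| = √((7)² + (24)²) = √625 = 25
Perimeter = 12 + 13 + 12 + 25 = 62.

62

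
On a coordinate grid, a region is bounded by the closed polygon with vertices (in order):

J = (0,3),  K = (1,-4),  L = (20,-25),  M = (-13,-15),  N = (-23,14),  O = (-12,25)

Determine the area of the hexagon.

Σ = (-3) + (55) + (-625) + (-527) + (-407) + (-36) = -1543
Area = |Σ|/2 = 771.5.

771.5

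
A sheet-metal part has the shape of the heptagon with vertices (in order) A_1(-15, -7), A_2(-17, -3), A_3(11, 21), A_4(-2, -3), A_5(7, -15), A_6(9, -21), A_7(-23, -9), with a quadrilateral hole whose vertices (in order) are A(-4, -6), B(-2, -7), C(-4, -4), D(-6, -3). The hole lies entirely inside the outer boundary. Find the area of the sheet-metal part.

440

Outer boundary:
Σ = (-74) + (-324) + (9) + (51) + (-12) + (-564) + (26) = -888
Area = |Σ|/2 = 444.
Hole:
Apply Gauss's area formula: 2A = Σ (x_i·y_{i+1} − x_{i+1}·y_i), indices taken mod 4.
Σ = (16) + (-20) + (-12) + (24) = 8
Area = |Σ|/2 = 4.
Net area = 444 − 4 = 440.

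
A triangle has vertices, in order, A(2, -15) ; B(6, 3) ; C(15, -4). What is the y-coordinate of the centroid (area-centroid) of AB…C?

Apply the shoelace (surveyor's) formula. First the cross-terms c_i = x_i·y_{i+1} − x_{i+1}·y_i:
  96, -69, -217  ⇒  2A = -190, A = -95.
Then Σ (y_i + y_{i+1})·c_i = 3040, so ȳ = 3040 / (6·(-95)) = -16/3.

-16/3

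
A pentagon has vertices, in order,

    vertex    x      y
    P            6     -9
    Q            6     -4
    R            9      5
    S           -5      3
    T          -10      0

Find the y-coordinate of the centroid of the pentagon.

Apply the shoelace (surveyor's) formula. First the cross-terms c_i = x_i·y_{i+1} − x_{i+1}·y_i:
  30, 66, 52, 30, 90  ⇒  2A = 268, A = 134.
Then Σ (y_i + y_{i+1})·c_i = -628, so ȳ = -628 / (6·134) = -157/201.

-157/201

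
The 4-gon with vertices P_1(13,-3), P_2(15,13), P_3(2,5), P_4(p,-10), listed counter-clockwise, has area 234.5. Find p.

-12

The doubled signed area Σ (x_i y_{i+1} − x_{i+1} y_i) is linear in p.
With p=0 it equals 373; the coefficient of p is -8 (from the two edges through P_4).
So -8·p + 373 = 2·234.5 = 469 ⇒ p = -12.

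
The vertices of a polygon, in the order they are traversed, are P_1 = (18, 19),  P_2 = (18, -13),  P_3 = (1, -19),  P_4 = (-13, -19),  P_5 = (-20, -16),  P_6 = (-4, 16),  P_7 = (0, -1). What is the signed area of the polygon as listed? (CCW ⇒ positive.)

-852.5

Σ = (-576) + (-329) + (-266) + (-172) + (-384) + (4) + (18) = -1705
Signed area = Σ/2 = -852.5 (negative ⇒ clockwise traversal).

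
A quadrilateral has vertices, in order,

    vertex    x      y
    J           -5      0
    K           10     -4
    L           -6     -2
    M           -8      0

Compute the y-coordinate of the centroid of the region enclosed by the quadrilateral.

-1.8

Apply the shoelace (surveyor's) formula. First the cross-terms c_i = x_i·y_{i+1} − x_{i+1}·y_i:
  20, -44, -16, 0  ⇒  2A = -40, A = -20.
Then Σ (y_i + y_{i+1})·c_i = 216, so ȳ = 216 / (6·(-20)) = -1.8.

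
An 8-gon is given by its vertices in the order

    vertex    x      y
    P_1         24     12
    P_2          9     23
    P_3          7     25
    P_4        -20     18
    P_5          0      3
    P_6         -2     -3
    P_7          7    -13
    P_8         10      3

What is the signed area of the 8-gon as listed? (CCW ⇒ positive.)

663

Apply Gauss's area formula: 2A = Σ (x_i·y_{i+1} − x_{i+1}·y_i), indices taken mod 8.
Σ = (444) + (64) + (626) + (-60) + (6) + (47) + (151) + (48) = 1326
Signed area = Σ/2 = 663 (positive ⇒ counter-clockwise traversal).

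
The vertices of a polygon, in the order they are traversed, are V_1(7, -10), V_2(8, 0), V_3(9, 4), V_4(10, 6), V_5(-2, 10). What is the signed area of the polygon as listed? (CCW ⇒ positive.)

94

Apply the shoelace (surveyor's) formula: 2A = Σ (x_i·y_{i+1} − x_{i+1}·y_i), indices taken mod 5.
V_1→V_2: (7)(0) − (8)(-10) = 80
V_2→V_3: (8)(4) − (9)(0) = 32
V_3→V_4: (9)(6) − (10)(4) = 14
V_4→V_5: (10)(10) − (-2)(6) = 112
V_5→V_1: (-2)(-10) − (7)(10) = -50
Σ = 188
Signed area = Σ/2 = 94 (positive ⇒ counter-clockwise traversal).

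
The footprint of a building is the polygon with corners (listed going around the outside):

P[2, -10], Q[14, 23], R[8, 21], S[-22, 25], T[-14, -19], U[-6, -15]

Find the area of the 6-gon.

956

Apply the shoelace (surveyor's) formula: 2A = Σ (x_i·y_{i+1} − x_{i+1}·y_i), indices taken mod 6.
Cross-terms: 186, 110, 662, 768, 96, 90  ⇒  Σ = 1912
Area = |Σ|/2 = 956.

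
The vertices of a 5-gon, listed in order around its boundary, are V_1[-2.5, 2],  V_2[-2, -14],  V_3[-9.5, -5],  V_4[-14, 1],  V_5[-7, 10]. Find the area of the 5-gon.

142.75

Apply the shoelace (surveyor's) formula: 2A = Σ (x_i·y_{i+1} − x_{i+1}·y_i), indices taken mod 5.
Σ = (39) + (-123) + (-79.5) + (-133) + (11) = -285.5
Area = |Σ|/2 = 142.75.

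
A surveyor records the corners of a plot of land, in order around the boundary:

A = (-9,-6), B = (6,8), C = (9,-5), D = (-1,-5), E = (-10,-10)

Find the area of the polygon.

129

Σ = (-36) + (-102) + (-50) + (-40) + (-30) = -258
Area = |Σ|/2 = 129.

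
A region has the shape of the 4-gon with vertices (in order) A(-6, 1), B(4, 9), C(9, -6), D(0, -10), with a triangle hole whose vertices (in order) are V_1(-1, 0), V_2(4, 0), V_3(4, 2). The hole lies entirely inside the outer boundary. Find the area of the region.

151.5

Outer boundary:
A→B: (-6)(9) − (4)(1) = -58
B→C: (4)(-6) − (9)(9) = -105
C→D: (9)(-10) − (0)(-6) = -90
D→A: (0)(1) − (-6)(-10) = -60
Σ = -313
Area = |Σ|/2 = 156.5.
Hole:
Σ = (0) + (8) + (2) = 10
Area = |Σ|/2 = 5.
Net area = 156.5 − 5 = 151.5.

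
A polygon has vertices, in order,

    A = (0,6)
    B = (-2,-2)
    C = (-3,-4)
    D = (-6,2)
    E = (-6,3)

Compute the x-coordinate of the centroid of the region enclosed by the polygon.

-262/87

Apply the shoelace formula. First the cross-terms c_i = x_i·y_{i+1} − x_{i+1}·y_i:
  12, 2, -30, -6, -36  ⇒  2A = -58, A = -29.
Then Σ (x_i + x_{i+1})·c_i = 524, so x̄ = 524 / (6·(-29)) = -262/87.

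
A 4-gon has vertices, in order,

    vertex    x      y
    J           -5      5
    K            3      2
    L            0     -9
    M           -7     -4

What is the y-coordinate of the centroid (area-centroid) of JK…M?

Apply the surveyor's formula. First the cross-terms c_i = x_i·y_{i+1} − x_{i+1}·y_i:
  -25, -27, -63, -55  ⇒  2A = -170, A = -85.
Then Σ (y_i + y_{i+1})·c_i = 778, so ȳ = 778 / (6·(-85)) = -389/255.

-389/255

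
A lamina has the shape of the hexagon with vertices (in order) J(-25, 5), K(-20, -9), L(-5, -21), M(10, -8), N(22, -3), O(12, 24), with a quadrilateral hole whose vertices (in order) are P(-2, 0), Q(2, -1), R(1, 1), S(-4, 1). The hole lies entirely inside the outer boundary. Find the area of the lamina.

Outer boundary:
Apply Gauss's area formula: 2A = Σ (x_i·y_{i+1} − x_{i+1}·y_i), indices taken mod 6.
Cross-terms: 325, 375, 250, 146, 564, 660  ⇒  Σ = 2320
Area = |Σ|/2 = 1160.
Hole:
Apply the shoelace (surveyor's) formula: 2A = Σ (x_i·y_{i+1} − x_{i+1}·y_i), indices taken mod 4.
Cross-terms: 2, 3, 5, 2  ⇒  Σ = 12
Area = |Σ|/2 = 6.
Net area = 1160 − 6 = 1154.

1154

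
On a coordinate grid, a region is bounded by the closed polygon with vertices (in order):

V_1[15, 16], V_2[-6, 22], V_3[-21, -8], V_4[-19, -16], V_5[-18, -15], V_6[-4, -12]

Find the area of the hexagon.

V_1→V_2: (15)(22) − (-6)(16) = 426
V_2→V_3: (-6)(-8) − (-21)(22) = 510
V_3→V_4: (-21)(-16) − (-19)(-8) = 184
V_4→V_5: (-19)(-15) − (-18)(-16) = -3
V_5→V_6: (-18)(-12) − (-4)(-15) = 156
V_6→V_1: (-4)(16) − (15)(-12) = 116
Σ = 1389
Area = |Σ|/2 = 694.5.

694.5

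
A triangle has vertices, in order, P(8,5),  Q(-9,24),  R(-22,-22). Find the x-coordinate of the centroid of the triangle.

-23/3

Apply the shoelace formula. First the cross-terms c_i = x_i·y_{i+1} − x_{i+1}·y_i:
  237, 726, 66  ⇒  2A = 1029, A = 514.5.
Then Σ (x_i + x_{i+1})·c_i = -23667, so x̄ = -23667 / (6·514.5) = -23/3.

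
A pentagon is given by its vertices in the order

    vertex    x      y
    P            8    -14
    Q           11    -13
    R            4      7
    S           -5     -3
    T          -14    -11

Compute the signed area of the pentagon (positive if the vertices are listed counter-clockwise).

Apply the shoelace (surveyor's) formula: 2A = Σ (x_i·y_{i+1} − x_{i+1}·y_i), indices taken mod 5.
Σ = (50) + (129) + (23) + (13) + (284) = 499
Signed area = Σ/2 = 249.5 (positive ⇒ counter-clockwise traversal).

249.5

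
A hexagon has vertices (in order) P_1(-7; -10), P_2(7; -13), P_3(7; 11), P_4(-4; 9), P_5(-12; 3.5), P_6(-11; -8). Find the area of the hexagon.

Apply Gauss's area formula: 2A = Σ (x_i·y_{i+1} − x_{i+1}·y_i), indices taken mod 6.
Σ = (161) + (168) + (107) + (94) + (134.5) + (54) = 718.5
Area = |Σ|/2 = 359.25.

359.25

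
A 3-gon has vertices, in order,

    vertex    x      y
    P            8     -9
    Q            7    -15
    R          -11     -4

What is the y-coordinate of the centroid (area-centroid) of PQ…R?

Apply the shoelace formula. First the cross-terms c_i = x_i·y_{i+1} − x_{i+1}·y_i:
  -57, -193, 131  ⇒  2A = -119, A = -59.5.
Then Σ (y_i + y_{i+1})·c_i = 3332, so ȳ = 3332 / (6·(-59.5)) = -28/3.

-28/3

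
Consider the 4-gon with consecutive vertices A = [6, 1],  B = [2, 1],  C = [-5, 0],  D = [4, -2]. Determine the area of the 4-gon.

Cross-terms: 4, 5, 10, 16  ⇒  Σ = 35
Area = |Σ|/2 = 17.5.

17.5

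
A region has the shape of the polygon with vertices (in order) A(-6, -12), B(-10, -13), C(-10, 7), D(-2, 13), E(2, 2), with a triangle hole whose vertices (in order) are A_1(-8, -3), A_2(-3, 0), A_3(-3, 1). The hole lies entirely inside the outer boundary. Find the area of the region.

Outer boundary:
Apply the surveyor's formula: 2A = Σ (x_i·y_{i+1} − x_{i+1}·y_i), indices taken mod 5.
Σ = (-42) + (-200) + (-116) + (-30) + (-12) = -400
Area = |Σ|/2 = 200.
Hole:
A_1→A_2: (-8)(0) − (-3)(-3) = -9
A_2→A_3: (-3)(1) − (-3)(0) = -3
A_3→A_1: (-3)(-3) − (-8)(1) = 17
Σ = 5
Area = |Σ|/2 = 2.5.
Net area = 200 − 2.5 = 197.5.

197.5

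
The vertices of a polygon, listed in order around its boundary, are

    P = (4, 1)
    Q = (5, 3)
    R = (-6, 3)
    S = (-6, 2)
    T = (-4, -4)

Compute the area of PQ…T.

Apply the shoelace formula: 2A = Σ (x_i·y_{i+1} − x_{i+1}·y_i), indices taken mod 5.
Cross-terms: 7, 33, 6, 32, 12  ⇒  Σ = 90
Area = |Σ|/2 = 45.

45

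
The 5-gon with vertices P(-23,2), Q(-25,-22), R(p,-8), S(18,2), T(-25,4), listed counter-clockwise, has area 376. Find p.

Write out the shoelace sum; only the two edges meeting at R involve p:
2·Area = [((-25)·(-8) − p·(-22)) + (p·2 − 18·(-8))] + 720
       = 24·p + 1064 = 752
⇒ p = -13.

-13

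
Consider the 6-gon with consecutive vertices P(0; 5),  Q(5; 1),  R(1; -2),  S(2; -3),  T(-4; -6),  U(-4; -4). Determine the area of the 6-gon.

43.5

Apply the shoelace formula: 2A = Σ (x_i·y_{i+1} − x_{i+1}·y_i), indices taken mod 6.
Σ = (-25) + (-11) + (1) + (-24) + (-8) + (-20) = -87
Area = |Σ|/2 = 43.5.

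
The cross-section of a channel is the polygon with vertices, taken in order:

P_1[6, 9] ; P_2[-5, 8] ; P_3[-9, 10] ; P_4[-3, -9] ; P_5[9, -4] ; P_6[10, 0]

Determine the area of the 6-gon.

Apply the shoelace formula: 2A = Σ (x_i·y_{i+1} − x_{i+1}·y_i), indices taken mod 6.
Σ = (93) + (22) + (111) + (93) + (40) + (90) = 449
Area = |Σ|/2 = 224.5.

224.5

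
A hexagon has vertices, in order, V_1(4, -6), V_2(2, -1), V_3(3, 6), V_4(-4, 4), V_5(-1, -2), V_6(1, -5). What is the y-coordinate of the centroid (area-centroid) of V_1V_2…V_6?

Apply the shoelace (surveyor's) formula. First the cross-terms c_i = x_i·y_{i+1} − x_{i+1}·y_i:
  8, 15, 36, 12, 7, 14  ⇒  2A = 92, A = 46.
Then Σ (y_i + y_{i+1})·c_i = 200, so ȳ = 200 / (6·46) = 50/69.

50/69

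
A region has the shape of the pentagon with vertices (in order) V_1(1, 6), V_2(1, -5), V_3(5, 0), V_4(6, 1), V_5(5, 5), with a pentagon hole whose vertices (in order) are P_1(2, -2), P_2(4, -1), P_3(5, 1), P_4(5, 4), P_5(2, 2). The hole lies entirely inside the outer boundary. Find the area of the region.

22.5

Outer boundary:
Apply the shoelace formula: 2A = Σ (x_i·y_{i+1} − x_{i+1}·y_i), indices taken mod 5.
Σ = (-11) + (25) + (5) + (25) + (25) = 69
Area = |Σ|/2 = 34.5.
Hole:
Apply the shoelace formula: 2A = Σ (x_i·y_{i+1} − x_{i+1}·y_i), indices taken mod 5.
Σ = (6) + (9) + (15) + (2) + (-8) = 24
Area = |Σ|/2 = 12.
Net area = 34.5 − 12 = 22.5.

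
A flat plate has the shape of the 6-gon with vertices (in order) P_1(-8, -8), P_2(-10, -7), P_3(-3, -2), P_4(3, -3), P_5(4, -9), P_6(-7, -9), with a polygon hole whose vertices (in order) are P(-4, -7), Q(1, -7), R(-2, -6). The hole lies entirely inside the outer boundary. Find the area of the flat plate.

67.5

Outer boundary:
P_1→P_2: (-8)(-7) − (-10)(-8) = -24
P_2→P_3: (-10)(-2) − (-3)(-7) = -1
P_3→P_4: (-3)(-3) − (3)(-2) = 15
P_4→P_5: (3)(-9) − (4)(-3) = -15
P_5→P_6: (4)(-9) − (-7)(-9) = -99
P_6→P_1: (-7)(-8) − (-8)(-9) = -16
Σ = -140
Area = |Σ|/2 = 70.
Hole:
Apply Gauss's area formula: 2A = Σ (x_i·y_{i+1} − x_{i+1}·y_i), indices taken mod 3.
Σ = (35) + (-20) + (-10) = 5
Area = |Σ|/2 = 2.5.
Net area = 70 − 2.5 = 67.5.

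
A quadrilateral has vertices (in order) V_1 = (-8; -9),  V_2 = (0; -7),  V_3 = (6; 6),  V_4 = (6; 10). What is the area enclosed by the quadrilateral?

74

Apply the surveyor's formula: 2A = Σ (x_i·y_{i+1} − x_{i+1}·y_i), indices taken mod 4.
Cross-terms: 56, 42, 24, 26  ⇒  Σ = 148
Area = |Σ|/2 = 74.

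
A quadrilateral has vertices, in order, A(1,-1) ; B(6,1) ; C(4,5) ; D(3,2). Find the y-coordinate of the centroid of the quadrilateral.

Apply the shoelace (surveyor's) formula. First the cross-terms c_i = x_i·y_{i+1} − x_{i+1}·y_i:
  7, 26, -7, -5  ⇒  2A = 21, A = 10.5.
Then Σ (y_i + y_{i+1})·c_i = 102, so ȳ = 102 / (6·10.5) = 34/21.

34/21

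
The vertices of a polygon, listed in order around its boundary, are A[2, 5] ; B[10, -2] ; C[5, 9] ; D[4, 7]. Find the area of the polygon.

Σ = (-54) + (100) + (-1) + (6) = 51
Area = |Σ|/2 = 25.5.

25.5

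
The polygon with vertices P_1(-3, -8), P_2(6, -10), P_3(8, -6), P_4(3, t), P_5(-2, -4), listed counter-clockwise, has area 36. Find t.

The doubled signed area Σ (x_i y_{i+1} − x_{i+1} y_i) is linear in t.
With t=0 it equals 132; the coefficient of t is 10 (from the two edges through P_4).
So 10·t + 132 = 2·36 = 72 ⇒ t = -6.

-6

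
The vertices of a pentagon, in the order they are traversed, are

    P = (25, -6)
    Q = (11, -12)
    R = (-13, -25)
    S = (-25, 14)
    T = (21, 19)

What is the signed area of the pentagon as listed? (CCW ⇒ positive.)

Cross-terms: -234, -431, -807, -769, -601  ⇒  Σ = -2842
Signed area = Σ/2 = -1421 (negative ⇒ clockwise traversal).

-1421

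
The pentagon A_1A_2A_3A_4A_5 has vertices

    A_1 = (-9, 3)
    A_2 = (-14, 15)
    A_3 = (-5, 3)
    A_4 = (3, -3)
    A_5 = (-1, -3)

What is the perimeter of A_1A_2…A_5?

|A_1A_2| = √((-5)² + (12)²) = √169 = 13
|A_2A_3| = √((9)² + (-12)²) = √225 = 15
|A_3A_4| = √((8)² + (-6)²) = √100 = 10
|A_4A_5| = √((-4)² + (0)²) = √16 = 4
|A_5A_1| = √((-8)² + (6)²) = √100 = 10
Perimeter = 13 + 15 + 10 + 4 + 10 = 52.

52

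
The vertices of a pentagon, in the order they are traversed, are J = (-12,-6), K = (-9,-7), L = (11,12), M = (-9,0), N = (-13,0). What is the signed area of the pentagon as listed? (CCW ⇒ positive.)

92.5

Apply the shoelace (surveyor's) formula: 2A = Σ (x_i·y_{i+1} − x_{i+1}·y_i), indices taken mod 5.
Σ = (30) + (-31) + (108) + (0) + (78) = 185
Signed area = Σ/2 = 92.5 (positive ⇒ counter-clockwise traversal).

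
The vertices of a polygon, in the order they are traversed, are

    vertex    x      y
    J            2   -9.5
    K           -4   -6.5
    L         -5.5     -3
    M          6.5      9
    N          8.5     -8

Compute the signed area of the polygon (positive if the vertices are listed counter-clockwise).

Apply Gauss's area formula: 2A = Σ (x_i·y_{i+1} − x_{i+1}·y_i), indices taken mod 5.
Σ = (-51) + (-23.75) + (-30) + (-128.5) + (-64.75) = -298
Signed area = Σ/2 = -149 (negative ⇒ clockwise traversal).

-149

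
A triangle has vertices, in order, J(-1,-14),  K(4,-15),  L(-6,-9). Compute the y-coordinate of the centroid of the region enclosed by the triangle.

Apply Gauss's area formula. First the cross-terms c_i = x_i·y_{i+1} − x_{i+1}·y_i:
  71, -126, 75  ⇒  2A = 20, A = 10.
Then Σ (y_i + y_{i+1})·c_i = -760, so ȳ = -760 / (6·10) = -38/3.

-38/3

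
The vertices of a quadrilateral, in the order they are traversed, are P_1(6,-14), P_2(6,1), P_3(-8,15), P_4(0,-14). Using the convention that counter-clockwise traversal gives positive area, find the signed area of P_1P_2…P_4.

192

Σ = (90) + (98) + (112) + (84) = 384
Signed area = Σ/2 = 192 (positive ⇒ counter-clockwise traversal).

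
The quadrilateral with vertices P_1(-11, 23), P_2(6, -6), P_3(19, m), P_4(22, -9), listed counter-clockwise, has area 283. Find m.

-18

Write out the shoelace sum; only the two edges meeting at P_3 involve m:
2·Area = [(6·m − 19·(-6)) + (19·(-9) − 22·m)] + 335
       = -16·m + 278 = 566
⇒ m = -18.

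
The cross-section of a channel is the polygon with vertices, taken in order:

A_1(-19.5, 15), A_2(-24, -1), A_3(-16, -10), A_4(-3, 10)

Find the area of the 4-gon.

Apply the shoelace formula: 2A = Σ (x_i·y_{i+1} − x_{i+1}·y_i), indices taken mod 4.
Cross-terms: 379.5, 224, -190, 150  ⇒  Σ = 563.5
Area = |Σ|/2 = 281.75.

281.75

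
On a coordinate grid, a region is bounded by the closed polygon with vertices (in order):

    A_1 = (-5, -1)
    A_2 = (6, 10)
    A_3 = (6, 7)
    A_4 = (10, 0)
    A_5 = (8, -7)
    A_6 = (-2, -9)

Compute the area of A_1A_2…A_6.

Apply the surveyor's formula: 2A = Σ (x_i·y_{i+1} − x_{i+1}·y_i), indices taken mod 6.
Σ = (-44) + (-18) + (-70) + (-70) + (-86) + (-43) = -331
Area = |Σ|/2 = 165.5.

165.5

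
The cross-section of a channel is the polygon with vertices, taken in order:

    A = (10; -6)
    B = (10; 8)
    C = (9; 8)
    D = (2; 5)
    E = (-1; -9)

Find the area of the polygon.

Σ = (140) + (8) + (29) + (-13) + (96) = 260
Area = |Σ|/2 = 130.

130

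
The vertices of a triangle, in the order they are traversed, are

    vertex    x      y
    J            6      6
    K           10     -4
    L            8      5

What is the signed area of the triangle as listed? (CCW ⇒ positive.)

8

J→K: (6)(-4) − (10)(6) = -84
K→L: (10)(5) − (8)(-4) = 82
L→J: (8)(6) − (6)(5) = 18
Σ = 16
Signed area = Σ/2 = 8 (positive ⇒ counter-clockwise traversal).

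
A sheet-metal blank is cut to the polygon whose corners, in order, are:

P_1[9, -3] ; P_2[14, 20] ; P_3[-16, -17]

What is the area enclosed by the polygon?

Apply the shoelace formula: 2A = Σ (x_i·y_{i+1} − x_{i+1}·y_i), indices taken mod 3.
Σ = (222) + (82) + (201) = 505
Area = |Σ|/2 = 252.5.

252.5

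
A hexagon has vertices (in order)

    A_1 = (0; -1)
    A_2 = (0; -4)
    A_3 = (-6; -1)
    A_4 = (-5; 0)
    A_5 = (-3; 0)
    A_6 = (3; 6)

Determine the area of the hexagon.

25

Apply the shoelace formula: 2A = Σ (x_i·y_{i+1} − x_{i+1}·y_i), indices taken mod 6.
Σ = (0) + (-24) + (-5) + (0) + (-18) + (-3) = -50
Area = |Σ|/2 = 25.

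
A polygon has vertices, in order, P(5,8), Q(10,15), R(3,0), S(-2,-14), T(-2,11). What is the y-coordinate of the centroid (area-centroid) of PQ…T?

Apply Gauss's area formula. First the cross-terms c_i = x_i·y_{i+1} − x_{i+1}·y_i:
  -5, -45, -42, -50, -71  ⇒  2A = -213, A = -106.5.
Then Σ (y_i + y_{i+1})·c_i = -1401, so ȳ = -1401 / (6·(-106.5)) = 467/213.

467/213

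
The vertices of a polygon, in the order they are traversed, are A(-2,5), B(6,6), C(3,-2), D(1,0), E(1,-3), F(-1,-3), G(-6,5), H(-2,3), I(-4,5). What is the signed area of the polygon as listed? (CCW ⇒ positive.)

-59

Σ = (-42) + (-30) + (2) + (-3) + (-6) + (-23) + (-8) + (2) + (-10) = -118
Signed area = Σ/2 = -59 (negative ⇒ clockwise traversal).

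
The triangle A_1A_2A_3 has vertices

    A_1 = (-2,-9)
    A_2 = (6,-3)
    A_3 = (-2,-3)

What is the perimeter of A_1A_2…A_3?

24

|A_1A_2| = √((8)² + (6)²) = √100 = 10
|A_2A_3| = √((-8)² + (0)²) = √64 = 8
|A_3A_1| = √((0)² + (-6)²) = √36 = 6
Perimeter = 10 + 8 + 6 = 24.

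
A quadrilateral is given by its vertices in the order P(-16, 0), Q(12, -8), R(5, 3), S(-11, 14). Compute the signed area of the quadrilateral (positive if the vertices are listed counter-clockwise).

Apply the shoelace formula: 2A = Σ (x_i·y_{i+1} − x_{i+1}·y_i), indices taken mod 4.
Σ = (128) + (76) + (103) + (224) = 531
Signed area = Σ/2 = 265.5 (positive ⇒ counter-clockwise traversal).

265.5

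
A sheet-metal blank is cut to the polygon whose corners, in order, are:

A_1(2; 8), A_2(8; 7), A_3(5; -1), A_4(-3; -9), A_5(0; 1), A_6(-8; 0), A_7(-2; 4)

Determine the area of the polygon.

96

Apply the surveyor's formula: 2A = Σ (x_i·y_{i+1} − x_{i+1}·y_i), indices taken mod 7.
Cross-terms: -50, -43, -48, -3, 8, -32, -24  ⇒  Σ = -192
Area = |Σ|/2 = 96.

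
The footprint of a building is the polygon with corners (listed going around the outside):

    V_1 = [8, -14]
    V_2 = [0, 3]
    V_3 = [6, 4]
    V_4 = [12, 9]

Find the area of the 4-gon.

114

Cross-terms: 24, -18, 6, -240  ⇒  Σ = -228
Area = |Σ|/2 = 114.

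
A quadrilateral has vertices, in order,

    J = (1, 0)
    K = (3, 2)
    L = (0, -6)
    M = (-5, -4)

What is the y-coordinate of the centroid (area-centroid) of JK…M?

Apply the shoelace formula. First the cross-terms c_i = x_i·y_{i+1} − x_{i+1}·y_i:
  2, -18, -30, 4  ⇒  2A = -42, A = -21.
Then Σ (y_i + y_{i+1})·c_i = 360, so ȳ = 360 / (6·(-21)) = -20/7.

-20/7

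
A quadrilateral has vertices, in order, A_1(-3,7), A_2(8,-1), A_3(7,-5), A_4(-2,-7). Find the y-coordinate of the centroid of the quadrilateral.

Apply Gauss's area formula. First the cross-terms c_i = x_i·y_{i+1} − x_{i+1}·y_i:
  -53, -33, -59, -35  ⇒  2A = -180, A = -90.
Then Σ (y_i + y_{i+1})·c_i = 588, so ȳ = 588 / (6·(-90)) = -49/45.

-49/45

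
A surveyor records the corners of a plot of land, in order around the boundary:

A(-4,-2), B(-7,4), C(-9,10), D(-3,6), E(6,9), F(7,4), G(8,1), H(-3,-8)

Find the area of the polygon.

Σ = (-30) + (-34) + (-24) + (-63) + (-39) + (-25) + (-61) + (-26) = -302
Area = |Σ|/2 = 151.

151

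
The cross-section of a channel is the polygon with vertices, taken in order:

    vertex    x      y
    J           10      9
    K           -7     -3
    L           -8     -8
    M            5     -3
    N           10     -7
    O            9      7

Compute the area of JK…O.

Σ = (33) + (32) + (64) + (-5) + (133) + (11) = 268
Area = |Σ|/2 = 134.

134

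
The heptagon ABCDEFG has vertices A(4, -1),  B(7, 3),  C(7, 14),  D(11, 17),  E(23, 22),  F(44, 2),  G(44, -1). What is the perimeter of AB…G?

106

|AB| = √((3)² + (4)²) = √25 = 5
|BC| = √((0)² + (11)²) = √121 = 11
|CD| = √((4)² + (3)²) = √25 = 5
|DE| = √((12)² + (5)²) = √169 = 13
|EF| = √((21)² + (-20)²) = √841 = 29
|FG| = √((0)² + (-3)²) = √9 = 3
|GA| = √((-40)² + (0)²) = √1600 = 40
Perimeter = 5 + 11 + 5 + 13 + 29 + 3 + 40 = 106.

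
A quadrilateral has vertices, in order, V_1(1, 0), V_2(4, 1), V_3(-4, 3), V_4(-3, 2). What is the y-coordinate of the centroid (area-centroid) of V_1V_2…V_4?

1.375

Apply Gauss's area formula. First the cross-terms c_i = x_i·y_{i+1} − x_{i+1}·y_i:
  1, 16, 1, -2  ⇒  2A = 16, A = 8.
Then Σ (y_i + y_{i+1})·c_i = 66, so ȳ = 66 / (6·8) = 1.375.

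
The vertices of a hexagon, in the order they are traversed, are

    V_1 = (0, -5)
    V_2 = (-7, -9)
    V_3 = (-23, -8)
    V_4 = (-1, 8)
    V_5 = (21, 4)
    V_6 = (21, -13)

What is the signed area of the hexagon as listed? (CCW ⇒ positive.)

-506

Apply the surveyor's formula: 2A = Σ (x_i·y_{i+1} − x_{i+1}·y_i), indices taken mod 6.
Cross-terms: -35, -151, -192, -172, -357, -105  ⇒  Σ = -1012
Signed area = Σ/2 = -506 (negative ⇒ clockwise traversal).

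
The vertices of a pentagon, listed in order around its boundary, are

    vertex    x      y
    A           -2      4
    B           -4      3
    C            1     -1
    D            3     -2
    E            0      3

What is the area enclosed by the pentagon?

13.5

Apply the surveyor's formula: 2A = Σ (x_i·y_{i+1} − x_{i+1}·y_i), indices taken mod 5.
Σ = (10) + (1) + (1) + (9) + (6) = 27
Area = |Σ|/2 = 13.5.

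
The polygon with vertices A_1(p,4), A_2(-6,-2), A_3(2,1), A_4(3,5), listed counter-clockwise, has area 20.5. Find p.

The doubled signed area Σ (x_i y_{i+1} − x_{i+1} y_i) is linear in p.
With p=0 it equals 41; the coefficient of p is -7 (from the two edges through A_1).
So -7·p + 41 = 2·20.5 = 41 ⇒ p = 0.

0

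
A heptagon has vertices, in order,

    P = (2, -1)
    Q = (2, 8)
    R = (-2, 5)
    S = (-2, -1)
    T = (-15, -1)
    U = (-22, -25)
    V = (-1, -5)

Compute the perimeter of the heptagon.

92

|PQ| = √((0)² + (9)²) = √81 = 9
|QR| = √((-4)² + (-3)²) = √25 = 5
|RS| = √((0)² + (-6)²) = √36 = 6
|ST| = √((-13)² + (0)²) = √169 = 13
|TU| = √((-7)² + (-24)²) = √625 = 25
|UV| = √((21)² + (20)²) = √841 = 29
|VP| = √((3)² + (4)²) = √25 = 5
Perimeter = 9 + 5 + 6 + 13 + 25 + 29 + 5 = 92.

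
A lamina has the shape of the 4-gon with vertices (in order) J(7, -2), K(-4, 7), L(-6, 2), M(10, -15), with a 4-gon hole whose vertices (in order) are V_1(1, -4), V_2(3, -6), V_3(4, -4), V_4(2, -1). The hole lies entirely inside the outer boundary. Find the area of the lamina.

Outer boundary:
Apply the surveyor's formula: 2A = Σ (x_i·y_{i+1} − x_{i+1}·y_i), indices taken mod 4.
Cross-terms: 41, 34, 70, 85  ⇒  Σ = 230
Area = |Σ|/2 = 115.
Hole:
Apply the shoelace formula: 2A = Σ (x_i·y_{i+1} − x_{i+1}·y_i), indices taken mod 4.
Σ = (6) + (12) + (4) + (-7) = 15
Area = |Σ|/2 = 7.5.
Net area = 115 − 7.5 = 107.5.

107.5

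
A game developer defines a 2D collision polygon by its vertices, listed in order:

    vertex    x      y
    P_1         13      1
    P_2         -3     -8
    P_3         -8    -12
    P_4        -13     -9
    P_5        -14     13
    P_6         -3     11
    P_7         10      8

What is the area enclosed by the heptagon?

425.5

Σ = (-101) + (-28) + (-84) + (-295) + (-115) + (-134) + (-94) = -851
Area = |Σ|/2 = 425.5.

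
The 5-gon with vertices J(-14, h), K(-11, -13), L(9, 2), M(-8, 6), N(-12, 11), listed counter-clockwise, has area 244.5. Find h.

Write out the shoelace sum; only the two edges meeting at J involve h:
2·Area = [((-12)·h − (-14)·11) + ((-14)·(-13) − (-11)·h)] + 149
       = -1·h + 485 = 489
⇒ h = -4.

-4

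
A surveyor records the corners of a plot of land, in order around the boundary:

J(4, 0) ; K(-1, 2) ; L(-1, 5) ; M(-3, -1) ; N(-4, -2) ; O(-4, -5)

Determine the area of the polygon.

Σ = (8) + (-3) + (16) + (2) + (12) + (20) = 55
Area = |Σ|/2 = 27.5.

27.5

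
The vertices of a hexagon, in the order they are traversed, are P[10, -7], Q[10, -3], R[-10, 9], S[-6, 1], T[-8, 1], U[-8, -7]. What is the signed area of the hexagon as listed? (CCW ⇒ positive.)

168

Apply the shoelace (surveyor's) formula: 2A = Σ (x_i·y_{i+1} − x_{i+1}·y_i), indices taken mod 6.
Cross-terms: 40, 60, 44, 2, 64, 126  ⇒  Σ = 336
Signed area = Σ/2 = 168 (positive ⇒ counter-clockwise traversal).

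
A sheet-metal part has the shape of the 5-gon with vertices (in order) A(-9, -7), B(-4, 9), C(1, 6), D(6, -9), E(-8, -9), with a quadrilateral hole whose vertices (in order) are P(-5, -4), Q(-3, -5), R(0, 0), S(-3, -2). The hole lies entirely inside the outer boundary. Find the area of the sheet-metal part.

161.5

Outer boundary:
Σ = (-109) + (-33) + (-45) + (-126) + (-25) = -338
Area = |Σ|/2 = 169.
Hole:
Apply the shoelace formula: 2A = Σ (x_i·y_{i+1} − x_{i+1}·y_i), indices taken mod 4.
Cross-terms: 13, 0, 0, 2  ⇒  Σ = 15
Area = |Σ|/2 = 7.5.
Net area = 169 − 7.5 = 161.5.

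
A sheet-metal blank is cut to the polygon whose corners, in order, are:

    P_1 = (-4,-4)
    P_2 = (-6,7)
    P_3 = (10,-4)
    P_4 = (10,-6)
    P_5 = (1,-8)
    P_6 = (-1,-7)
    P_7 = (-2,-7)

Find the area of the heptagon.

117

Σ = (-52) + (-46) + (-20) + (-74) + (-15) + (-7) + (-20) = -234
Area = |Σ|/2 = 117.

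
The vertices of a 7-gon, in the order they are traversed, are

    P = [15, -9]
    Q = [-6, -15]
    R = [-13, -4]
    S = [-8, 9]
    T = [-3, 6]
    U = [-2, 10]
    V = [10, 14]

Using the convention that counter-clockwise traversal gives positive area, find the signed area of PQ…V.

Apply the shoelace (surveyor's) formula: 2A = Σ (x_i·y_{i+1} − x_{i+1}·y_i), indices taken mod 7.
Σ = (-279) + (-171) + (-149) + (-21) + (-18) + (-128) + (-300) = -1066
Signed area = Σ/2 = -533 (negative ⇒ clockwise traversal).

-533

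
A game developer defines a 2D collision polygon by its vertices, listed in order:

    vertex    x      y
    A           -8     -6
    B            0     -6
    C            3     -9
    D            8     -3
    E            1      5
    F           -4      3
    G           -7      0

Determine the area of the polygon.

129

Σ = (48) + (18) + (63) + (43) + (23) + (21) + (42) = 258
Area = |Σ|/2 = 129.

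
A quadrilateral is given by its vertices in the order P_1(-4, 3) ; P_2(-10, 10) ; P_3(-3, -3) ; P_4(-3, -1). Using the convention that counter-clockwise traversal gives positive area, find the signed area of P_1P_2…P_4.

15.5

Apply the shoelace formula: 2A = Σ (x_i·y_{i+1} − x_{i+1}·y_i), indices taken mod 4.
Cross-terms: -10, 60, -6, -13  ⇒  Σ = 31
Signed area = Σ/2 = 15.5 (positive ⇒ counter-clockwise traversal).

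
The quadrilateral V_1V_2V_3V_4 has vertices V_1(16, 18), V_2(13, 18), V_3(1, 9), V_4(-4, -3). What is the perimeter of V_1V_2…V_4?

|V_1V_2| = √((-3)² + (0)²) = √9 = 3
|V_2V_3| = √((-12)² + (-9)²) = √225 = 15
|V_3V_4| = √((-5)² + (-12)²) = √169 = 13
|V_4V_1| = √((20)² + (21)²) = √841 = 29
Perimeter = 3 + 15 + 13 + 29 = 60.

60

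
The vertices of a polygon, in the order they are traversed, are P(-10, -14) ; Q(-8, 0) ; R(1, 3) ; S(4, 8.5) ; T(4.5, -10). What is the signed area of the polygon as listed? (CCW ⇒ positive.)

P→Q: (-10)(0) − (-8)(-14) = -112
Q→R: (-8)(3) − (1)(0) = -24
R→S: (1)(8.5) − (4)(3) = -3.5
S→T: (4)(-10) − (4.5)(8.5) = -78.25
T→P: (4.5)(-14) − (-10)(-10) = -163
Σ = -380.75
Signed area = Σ/2 = -190.375 (negative ⇒ clockwise traversal).

-190.375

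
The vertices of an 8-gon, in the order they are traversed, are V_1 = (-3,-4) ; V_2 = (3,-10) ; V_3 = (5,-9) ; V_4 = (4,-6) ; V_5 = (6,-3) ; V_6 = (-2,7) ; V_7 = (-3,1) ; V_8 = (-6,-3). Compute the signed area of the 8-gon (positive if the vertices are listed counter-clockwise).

90

Apply the shoelace (surveyor's) formula: 2A = Σ (x_i·y_{i+1} − x_{i+1}·y_i), indices taken mod 8.
Cross-terms: 42, 23, 6, 24, 36, 19, 15, 15  ⇒  Σ = 180
Signed area = Σ/2 = 90 (positive ⇒ counter-clockwise traversal).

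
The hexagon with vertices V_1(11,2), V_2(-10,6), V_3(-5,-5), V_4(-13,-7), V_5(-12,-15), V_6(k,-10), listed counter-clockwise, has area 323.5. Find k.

10

The doubled signed area Σ (x_i y_{i+1} − x_{i+1} y_i) is linear in k.
With k=0 it equals 477; the coefficient of k is 17 (from the two edges through V_6).
So 17·k + 477 = 2·323.5 = 647 ⇒ k = 10.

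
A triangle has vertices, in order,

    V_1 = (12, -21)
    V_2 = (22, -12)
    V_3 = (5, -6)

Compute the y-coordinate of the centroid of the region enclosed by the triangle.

-13

Apply the shoelace formula. First the cross-terms c_i = x_i·y_{i+1} − x_{i+1}·y_i:
  318, -72, -33  ⇒  2A = 213, A = 106.5.
Then Σ (y_i + y_{i+1})·c_i = -8307, so ȳ = -8307 / (6·106.5) = -13.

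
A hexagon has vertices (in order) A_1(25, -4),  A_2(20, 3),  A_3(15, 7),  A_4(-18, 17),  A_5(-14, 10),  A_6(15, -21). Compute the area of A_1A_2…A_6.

649

A_1→A_2: (25)(3) − (20)(-4) = 155
A_2→A_3: (20)(7) − (15)(3) = 95
A_3→A_4: (15)(17) − (-18)(7) = 381
A_4→A_5: (-18)(10) − (-14)(17) = 58
A_5→A_6: (-14)(-21) − (15)(10) = 144
A_6→A_1: (15)(-4) − (25)(-21) = 465
Σ = 1298
Area = |Σ|/2 = 649.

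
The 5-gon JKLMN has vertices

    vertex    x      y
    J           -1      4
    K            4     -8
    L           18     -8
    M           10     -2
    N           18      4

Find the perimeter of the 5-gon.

|JK| = √((5)² + (-12)²) = √169 = 13
|KL| = √((14)² + (0)²) = √196 = 14
|LM| = √((-8)² + (6)²) = √100 = 10
|MN| = √((8)² + (6)²) = √100 = 10
|NJ| = √((-19)² + (0)²) = √361 = 19
Perimeter = 13 + 14 + 10 + 10 + 19 = 66.

66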